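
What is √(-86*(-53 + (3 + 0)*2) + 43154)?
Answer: 6*√1311 ≈ 217.25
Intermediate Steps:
√(-86*(-53 + (3 + 0)*2) + 43154) = √(-86*(-53 + 3*2) + 43154) = √(-86*(-53 + 6) + 43154) = √(-86*(-47) + 43154) = √(4042 + 43154) = √47196 = 6*√1311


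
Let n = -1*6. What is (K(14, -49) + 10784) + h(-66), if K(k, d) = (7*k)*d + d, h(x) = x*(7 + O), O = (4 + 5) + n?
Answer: 5273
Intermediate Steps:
n = -6
O = 3 (O = (4 + 5) - 6 = 9 - 6 = 3)
h(x) = 10*x (h(x) = x*(7 + 3) = x*10 = 10*x)
K(k, d) = d + 7*d*k (K(k, d) = 7*d*k + d = d + 7*d*k)
(K(14, -49) + 10784) + h(-66) = (-49*(1 + 7*14) + 10784) + 10*(-66) = (-49*(1 + 98) + 10784) - 660 = (-49*99 + 10784) - 660 = (-4851 + 10784) - 660 = 5933 - 660 = 5273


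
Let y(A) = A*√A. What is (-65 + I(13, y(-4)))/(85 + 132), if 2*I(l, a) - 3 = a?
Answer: -127/434 - 4*I/217 ≈ -0.29263 - 0.018433*I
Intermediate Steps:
y(A) = A^(3/2)
I(l, a) = 3/2 + a/2
(-65 + I(13, y(-4)))/(85 + 132) = (-65 + (3/2 + (-4)^(3/2)/2))/(85 + 132) = (-65 + (3/2 + (-8*I)/2))/217 = (-65 + (3/2 - 4*I))/217 = (-127/2 - 4*I)/217 = -127/434 - 4*I/217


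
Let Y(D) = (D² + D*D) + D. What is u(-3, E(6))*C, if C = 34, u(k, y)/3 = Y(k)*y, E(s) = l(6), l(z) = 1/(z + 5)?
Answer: 1530/11 ≈ 139.09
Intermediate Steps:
l(z) = 1/(5 + z)
Y(D) = D + 2*D² (Y(D) = (D² + D²) + D = 2*D² + D = D + 2*D²)
E(s) = 1/11 (E(s) = 1/(5 + 6) = 1/11)
u(k, y) = 3*k*y*(1 + 2*k) (u(k, y) = 3*((k*(1 + 2*k))*y) = 3*(k*y*(1 + 2*k)) = 3*k*y*(1 + 2*k))
u(-3, E(6))*C = (3*(-3)*(1/11)*(1 + 2*(-3)))*34 = (3*(-3)*(1/11)*(1 - 6))*34 = (3*(-3)*(1/11)*(-5))*34 = (45/11)*34 = 1530/11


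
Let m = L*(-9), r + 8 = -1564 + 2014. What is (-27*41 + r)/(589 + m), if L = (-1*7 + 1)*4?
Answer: -19/23 ≈ -0.82609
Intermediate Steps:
L = -24 (L = (-7 + 1)*4 = -6*4 = -24)
r = 442 (r = -8 + (-1564 + 2014) = -8 + 450 = 442)
m = 216 (m = -24*(-9) = 216)
(-27*41 + r)/(589 + m) = (-27*41 + 442)/(589 + 216) = (-1107 + 442)/805 = -665*1/805 = -19/23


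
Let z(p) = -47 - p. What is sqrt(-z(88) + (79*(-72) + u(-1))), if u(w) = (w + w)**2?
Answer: I*sqrt(5549) ≈ 74.492*I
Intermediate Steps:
u(w) = 4*w**2 (u(w) = (2*w)**2 = 4*w**2)
sqrt(-z(88) + (79*(-72) + u(-1))) = sqrt(-(-47 - 1*88) + (79*(-72) + 4*(-1)**2)) = sqrt(-(-47 - 88) + (-5688 + 4*1)) = sqrt(-1*(-135) + (-5688 + 4)) = sqrt(135 - 5684) = sqrt(-5549) = I*sqrt(5549)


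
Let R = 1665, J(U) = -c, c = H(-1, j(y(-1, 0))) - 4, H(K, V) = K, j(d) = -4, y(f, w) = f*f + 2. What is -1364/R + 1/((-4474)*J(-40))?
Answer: -6102869/7449210 ≈ -0.81926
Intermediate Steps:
y(f, w) = 2 + f² (y(f, w) = f² + 2 = 2 + f²)
c = -5 (c = -1 - 4 = -5)
J(U) = 5 (J(U) = -1*(-5) = 5)
-1364/R + 1/((-4474)*J(-40)) = -1364/1665 + 1/(-4474*5) = -1364*1/1665 - 1/4474*⅕ = -1364/1665 - 1/22370 = -6102869/7449210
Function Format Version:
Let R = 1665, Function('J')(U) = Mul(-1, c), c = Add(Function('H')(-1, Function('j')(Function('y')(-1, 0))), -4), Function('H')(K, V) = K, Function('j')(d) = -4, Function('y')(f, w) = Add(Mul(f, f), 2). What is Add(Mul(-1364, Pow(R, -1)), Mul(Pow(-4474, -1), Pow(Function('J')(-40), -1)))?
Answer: Rational(-6102869, 7449210) ≈ -0.81926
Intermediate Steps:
Function('y')(f, w) = Add(2, Pow(f, 2)) (Function('y')(f, w) = Add(Pow(f, 2), 2) = Add(2, Pow(f, 2)))
c = -5 (c = Add(-1, -4) = -5)
Function('J')(U) = 5 (Function('J')(U) = Mul(-1, -5) = 5)
Add(Mul(-1364, Pow(R, -1)), Mul(Pow(-4474, -1), Pow(Function('J')(-40), -1))) = Add(Mul(-1364, Pow(1665, -1)), Mul(Pow(-4474, -1), Pow(5, -1))) = Add(Mul(-1364, Rational(1, 1665)), Mul(Rational(-1, 4474), Rational(1, 5))) = Add(Rational(-1364, 1665), Rational(-1, 22370)) = Rational(-6102869, 7449210)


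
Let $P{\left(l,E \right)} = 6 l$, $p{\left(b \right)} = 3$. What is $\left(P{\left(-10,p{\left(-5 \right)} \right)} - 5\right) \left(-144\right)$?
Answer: $9360$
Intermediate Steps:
$\left(P{\left(-10,p{\left(-5 \right)} \right)} - 5\right) \left(-144\right) = \left(6 \left(-10\right) - 5\right) \left(-144\right) = \left(-60 - 5\right) \left(-144\right) = \left(-65\right) \left(-144\right) = 9360$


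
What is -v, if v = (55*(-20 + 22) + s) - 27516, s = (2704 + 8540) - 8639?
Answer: 24801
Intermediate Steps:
s = 2605 (s = 11244 - 8639 = 2605)
v = -24801 (v = (55*(-20 + 22) + 2605) - 27516 = (55*2 + 2605) - 27516 = (110 + 2605) - 27516 = 2715 - 27516 = -24801)
-v = -1*(-24801) = 24801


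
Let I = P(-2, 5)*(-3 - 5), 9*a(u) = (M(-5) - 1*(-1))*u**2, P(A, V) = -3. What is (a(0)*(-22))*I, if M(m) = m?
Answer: 0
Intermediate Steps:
a(u) = -4*u**2/9 (a(u) = ((-5 - 1*(-1))*u**2)/9 = ((-5 + 1)*u**2)/9 = (-4*u**2)/9 = -4*u**2/9)
I = 24 (I = -3*(-3 - 5) = -3*(-8) = 24)
(a(0)*(-22))*I = (-4/9*0**2*(-22))*24 = (-4/9*0*(-22))*24 = (0*(-22))*24 = 0*24 = 0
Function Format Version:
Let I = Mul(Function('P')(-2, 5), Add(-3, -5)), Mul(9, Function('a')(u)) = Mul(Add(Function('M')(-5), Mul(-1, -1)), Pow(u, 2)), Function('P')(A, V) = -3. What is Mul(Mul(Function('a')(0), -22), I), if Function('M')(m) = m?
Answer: 0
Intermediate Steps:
Function('a')(u) = Mul(Rational(-4, 9), Pow(u, 2)) (Function('a')(u) = Mul(Rational(1, 9), Mul(Add(-5, Mul(-1, -1)), Pow(u, 2))) = Mul(Rational(1, 9), Mul(Add(-5, 1), Pow(u, 2))) = Mul(Rational(1, 9), Mul(-4, Pow(u, 2))) = Mul(Rational(-4, 9), Pow(u, 2)))
I = 24 (I = Mul(-3, Add(-3, -5)) = Mul(-3, -8) = 24)
Mul(Mul(Function('a')(0), -22), I) = Mul(Mul(Mul(Rational(-4, 9), Pow(0, 2)), -22), 24) = Mul(Mul(Mul(Rational(-4, 9), 0), -22), 24) = Mul(Mul(0, -22), 24) = Mul(0, 24) = 0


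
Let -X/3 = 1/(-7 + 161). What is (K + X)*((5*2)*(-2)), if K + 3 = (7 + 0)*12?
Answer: -124710/77 ≈ -1619.6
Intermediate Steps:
X = -3/154 (X = -3/(-7 + 161) = -3/154 ≈ -0.019481)
K = 81 (K = -3 + (7 + 0)*12 = -3 + 7*12 = -3 + 84 = 81)
(K + X)*((5*2)*(-2)) = (81 - 3/154)*((5*2)*(-2)) = 12471*(10*(-2))/154 = (12471/154)*(-20) = -124710/77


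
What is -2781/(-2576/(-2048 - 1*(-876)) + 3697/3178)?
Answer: -2589539274/3129853 ≈ -827.37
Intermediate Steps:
-2781/(-2576/(-2048 - 1*(-876)) + 3697/3178) = -2781/(-2576/(-2048 + 876) + 3697*(1/3178)) = -2781/(-2576/(-1172) + 3697/3178) = -2781/(-2576*(-1/1172) + 3697/3178) = -2781/(644/293 + 3697/3178) = -2781/3129853/931154 = -2781*931154/3129853 = -2589539274/3129853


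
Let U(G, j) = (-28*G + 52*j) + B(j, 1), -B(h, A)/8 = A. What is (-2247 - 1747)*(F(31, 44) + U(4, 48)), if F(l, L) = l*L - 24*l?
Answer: -11966024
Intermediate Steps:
B(h, A) = -8*A
U(G, j) = -8 - 28*G + 52*j (U(G, j) = (-28*G + 52*j) - 8*1 = (-28*G + 52*j) - 8 = -8 - 28*G + 52*j)
F(l, L) = -24*l + L*l (F(l, L) = L*l - 24*l = -24*l + L*l)
(-2247 - 1747)*(F(31, 44) + U(4, 48)) = (-2247 - 1747)*(31*(-24 + 44) + (-8 - 28*4 + 52*48)) = -3994*(31*20 + (-8 - 112 + 2496)) = -3994*(620 + 2376) = -3994*2996 = -11966024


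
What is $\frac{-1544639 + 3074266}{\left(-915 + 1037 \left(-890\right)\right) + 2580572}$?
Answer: $\frac{1529627}{1656727} \approx 0.92328$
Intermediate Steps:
$\frac{-1544639 + 3074266}{\left(-915 + 1037 \left(-890\right)\right) + 2580572} = \frac{1529627}{\left(-915 - 922930\right) + 2580572} = \frac{1529627}{-923845 + 2580572} = \frac{1529627}{1656727}$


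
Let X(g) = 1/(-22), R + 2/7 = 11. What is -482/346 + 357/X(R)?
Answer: -1358983/173 ≈ -7855.4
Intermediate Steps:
R = 75/7 (R = -2/7 + 11 = 75/7 ≈ 10.714)
X(g) = -1/22
-482/346 + 357/X(R) = -482/346 + 357/(-1/22) = -482*1/346 + 357*(-22) = -241/173 - 7854 = -1358983/173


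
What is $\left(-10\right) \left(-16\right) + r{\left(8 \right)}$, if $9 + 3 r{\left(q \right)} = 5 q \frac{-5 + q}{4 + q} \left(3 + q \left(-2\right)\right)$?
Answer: $\frac{341}{3} \approx 113.67$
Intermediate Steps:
$r{\left(q \right)} = -3 + \frac{5 q \left(-5 + q\right) \left(3 - 2 q\right)}{3 \left(4 + q\right)}$ ($r{\left(q \right)} = -3 + \frac{5 q \frac{-5 + q}{4 + q} \left(3 + q \left(-2\right)\right)}{3} = -3 + \frac{5 q \frac{-5 + q}{4 + q} \left(3 - 2 q\right)}{3} = -3 + \frac{5 \frac{q \left(-5 + q\right)}{4 + q} \left(3 - 2 q\right)}{3} = -3 + \frac{5 \frac{q \left(-5 + q\right) \left(3 - 2 q\right)}{4 + q}}{3} = -3 + \frac{5 q \frac{1}{4 + q} \left(-5 + q\right) \left(3 - 2 q\right)}{3} = -3 + \frac{5 q \left(-5 + q\right) \left(3 - 2 q\right)}{3 \left(4 + q\right)}$)
$\left(-10\right) \left(-16\right) + r{\left(8 \right)} = \left(-10\right) \left(-16\right) + \frac{-36 - 672 - 10 \cdot 8^{3} + 65 \cdot 8^{2}}{3 \left(4 + 8\right)} = 160 + \frac{-36 - 672 - 5120 + 65 \cdot 64}{3 \cdot 12} = 160 + \frac{1}{3} \cdot \frac{1}{12} \left(-36 - 672 - 5120 + 4160\right) = 160 + \frac{1}{3} \cdot \frac{1}{12} \left(-1668\right) = 160 - \frac{139}{3} = \frac{341}{3}$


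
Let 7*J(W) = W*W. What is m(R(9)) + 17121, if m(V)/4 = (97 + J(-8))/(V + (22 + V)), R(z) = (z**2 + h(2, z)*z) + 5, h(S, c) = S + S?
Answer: 15941137/931 ≈ 17123.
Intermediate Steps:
h(S, c) = 2*S
R(z) = 5 + z**2 + 4*z (R(z) = (z**2 + (2*2)*z) + 5 = (z**2 + 4*z) + 5 = 5 + z**2 + 4*z)
J(W) = W**2/7 (J(W) = (W*W)/7 = W**2/7)
m(V) = 2972/(7*(22 + 2*V)) (m(V) = 4*((97 + (1/7)*(-8)**2)/(V + (22 + V))) = 4*((97 + (1/7)*64)/(22 + 2*V)) = 4*((97 + 64/7)/(22 + 2*V)) = 4*(743/(7*(22 + 2*V))) = 2972/(7*(22 + 2*V)))
m(R(9)) + 17121 = 1486/(7*(11 + (5 + 9**2 + 4*9))) + 17121 = 1486/(7*(11 + (5 + 81 + 36))) + 17121 = 1486/(7*(11 + 122)) + 17121 = (1486/7)/133 + 17121 = (1486/7)*(1/133) + 17121 = 1486/931 + 17121 = 15941137/931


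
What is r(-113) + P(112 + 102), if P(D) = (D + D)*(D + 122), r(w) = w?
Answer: 143695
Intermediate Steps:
P(D) = 2*D*(122 + D) (P(D) = (2*D)*(122 + D) = 2*D*(122 + D))
r(-113) + P(112 + 102) = -113 + 2*(112 + 102)*(122 + (112 + 102)) = -113 + 2*214*(122 + 214) = -113 + 2*214*336 = -113 + 143808 = 143695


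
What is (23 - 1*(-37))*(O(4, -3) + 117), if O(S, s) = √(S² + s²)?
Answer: 7320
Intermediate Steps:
(23 - 1*(-37))*(O(4, -3) + 117) = (23 - 1*(-37))*(√(4² + (-3)²) + 117) = (23 + 37)*(√(16 + 9) + 117) = 60*(√25 + 117) = 60*(5 + 117) = 60*122 = 7320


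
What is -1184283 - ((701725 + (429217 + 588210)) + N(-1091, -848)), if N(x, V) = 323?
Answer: -2903758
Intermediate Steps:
-1184283 - ((701725 + (429217 + 588210)) + N(-1091, -848)) = -1184283 - ((701725 + (429217 + 588210)) + 323) = -1184283 - ((701725 + 1017427) + 323) = -1184283 - (1719152 + 323) = -1184283 - 1*1719475 = -1184283 - 1719475 = -2903758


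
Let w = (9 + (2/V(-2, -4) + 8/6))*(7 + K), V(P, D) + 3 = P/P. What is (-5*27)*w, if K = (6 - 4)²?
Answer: -13860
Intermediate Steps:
K = 4 (K = 2² = 4)
V(P, D) = -2 (V(P, D) = -3 + P/P = -3 + 1 = -2)
w = 308/3 (w = (9 + (2/(-2) + 8/6))*(7 + 4) = (9 + (2*(-½) + 8*(⅙)))*11 = (9 + (-1 + 4/3))*11 = (9 + ⅓)*11 = (28/3)*11 = 308/3 ≈ 102.67)
(-5*27)*w = -5*27*(308/3) = -135*308/3 = -13860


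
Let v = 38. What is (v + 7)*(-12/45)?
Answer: -12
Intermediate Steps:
(v + 7)*(-12/45) = (38 + 7)*(-12/45) = 45*(-12*1/45) = 45*(-4/15) = -12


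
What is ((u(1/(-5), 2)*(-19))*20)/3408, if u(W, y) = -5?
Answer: 475/852 ≈ 0.55751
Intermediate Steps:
((u(1/(-5), 2)*(-19))*20)/3408 = (-5*(-19)*20)/3408 = (95*20)*(1/3408) = 1900*(1/3408) = 475/852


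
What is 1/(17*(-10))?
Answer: -1/170 ≈ -0.0058824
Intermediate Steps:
1/(17*(-10)) = 1/(-170) = -1/170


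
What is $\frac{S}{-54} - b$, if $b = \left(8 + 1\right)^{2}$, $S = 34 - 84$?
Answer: $- \frac{2162}{27} \approx -80.074$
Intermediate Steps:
$S = -50$
$b = 81$ ($b = 9^{2} = 81$)
$\frac{S}{-54} - b = - \frac{50}{-54} - 81 = \left(-50\right) \left(- \frac{1}{54}\right) - 81 = \frac{25}{27} - 81 = - \frac{2162}{27}$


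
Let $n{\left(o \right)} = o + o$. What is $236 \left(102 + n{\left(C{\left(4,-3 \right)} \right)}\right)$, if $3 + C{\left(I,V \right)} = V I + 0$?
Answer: $16992$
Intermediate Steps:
$C{\left(I,V \right)} = -3 + I V$ ($C{\left(I,V \right)} = -3 + \left(V I + 0\right) = -3 + \left(I V + 0\right) = -3 + I V$)
$n{\left(o \right)} = 2 o$
$236 \left(102 + n{\left(C{\left(4,-3 \right)} \right)}\right) = 236 \left(102 + 2 \left(-3 + 4 \left(-3\right)\right)\right) = 236 \left(102 + 2 \left(-3 - 12\right)\right) = 236 \left(102 + 2 \left(-15\right)\right) = 236 \left(102 - 30\right) = 236 \cdot 72 = 16992$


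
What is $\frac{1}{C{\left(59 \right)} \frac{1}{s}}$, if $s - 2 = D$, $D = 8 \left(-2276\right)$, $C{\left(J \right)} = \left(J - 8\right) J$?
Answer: $- \frac{18206}{3009} \approx -6.0505$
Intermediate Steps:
$C{\left(J \right)} = J \left(-8 + J\right)$ ($C{\left(J \right)} = \left(-8 + J\right) J = J \left(-8 + J\right)$)
$D = -18208$
$s = -18206$ ($s = 2 - 18208 = -18206$)
$\frac{1}{C{\left(59 \right)} \frac{1}{s}} = \frac{1}{59 \left(-8 + 59\right) \frac{1}{-18206}} = \frac{1}{59 \cdot 51 \left(- \frac{1}{18206}\right)} = \frac{1}{3009 \left(- \frac{1}{18206}\right)} = \frac{1}{- \frac{3009}{18206}} = - \frac{18206}{3009}$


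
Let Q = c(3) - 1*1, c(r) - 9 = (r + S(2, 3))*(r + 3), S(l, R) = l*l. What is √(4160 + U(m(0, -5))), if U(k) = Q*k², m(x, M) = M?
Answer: √5410 ≈ 73.553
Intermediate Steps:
S(l, R) = l²
c(r) = 9 + (3 + r)*(4 + r) (c(r) = 9 + (r + 2²)*(r + 3) = 9 + (r + 4)*(3 + r) = 9 + (4 + r)*(3 + r) = 9 + (3 + r)*(4 + r))
Q = 50 (Q = (21 + 3² + 7*3) - 1*1 = (21 + 9 + 21) - 1 = 51 - 1 = 50)
U(k) = 50*k²
√(4160 + U(m(0, -5))) = √(4160 + 50*(-5)²) = √(4160 + 50*25) = √(4160 + 1250) = √5410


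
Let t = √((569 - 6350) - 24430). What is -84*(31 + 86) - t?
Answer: -9828 - I*√30211 ≈ -9828.0 - 173.81*I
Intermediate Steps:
t = I*√30211 (t = √(-5781 - 24430) = √(-30211) = I*√30211 ≈ 173.81*I)
-84*(31 + 86) - t = -84*(31 + 86) - I*√30211 = -84*117 - I*√30211 = -9828 - I*√30211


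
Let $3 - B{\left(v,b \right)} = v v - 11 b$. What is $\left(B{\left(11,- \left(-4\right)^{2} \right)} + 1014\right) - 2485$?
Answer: $-1765$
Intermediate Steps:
$B{\left(v,b \right)} = 3 - v^{2} + 11 b$ ($B{\left(v,b \right)} = 3 - \left(v v - 11 b\right) = 3 - \left(v^{2} - 11 b\right) = 3 + \left(- v^{2} + 11 b\right) = 3 - v^{2} + 11 b$)
$\left(B{\left(11,- \left(-4\right)^{2} \right)} + 1014\right) - 2485 = \left(\left(3 - 11^{2} + 11 \left(- \left(-4\right)^{2}\right)\right) + 1014\right) - 2485 = \left(\left(3 - 121 + 11 \left(\left(-1\right) 16\right)\right) + 1014\right) - 2485 = \left(\left(3 - 121 + 11 \left(-16\right)\right) + 1014\right) - 2485 = \left(\left(3 - 121 - 176\right) + 1014\right) - 2485 = \left(-294 + 1014\right) - 2485 = 720 - 2485 = -1765$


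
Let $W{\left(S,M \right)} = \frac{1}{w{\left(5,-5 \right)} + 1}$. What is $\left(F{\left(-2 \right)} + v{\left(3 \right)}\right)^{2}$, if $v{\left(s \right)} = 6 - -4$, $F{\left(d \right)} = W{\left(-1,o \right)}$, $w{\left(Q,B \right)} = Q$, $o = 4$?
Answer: $\frac{3721}{36} \approx 103.36$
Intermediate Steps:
$W{\left(S,M \right)} = \frac{1}{6}$ ($W{\left(S,M \right)} = \frac{1}{5 + 1} = \frac{1}{6}$)
$F{\left(d \right)} = \frac{1}{6}$
$v{\left(s \right)} = 10$ ($v{\left(s \right)} = 6 + 4 = 10$)
$\left(F{\left(-2 \right)} + v{\left(3 \right)}\right)^{2} = \left(\frac{1}{6} + 10\right)^{2} = \left(\frac{61}{6}\right)^{2} = \frac{3721}{36}$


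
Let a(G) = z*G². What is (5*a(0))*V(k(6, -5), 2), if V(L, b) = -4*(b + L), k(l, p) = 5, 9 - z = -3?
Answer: 0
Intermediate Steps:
z = 12 (z = 9 - 1*(-3) = 9 + 3 = 12)
V(L, b) = -4*L - 4*b (V(L, b) = -4*(L + b) = -4*L - 4*b)
a(G) = 12*G²
(5*a(0))*V(k(6, -5), 2) = (5*(12*0²))*(-4*5 - 4*2) = (5*(12*0))*(-20 - 8) = (5*0)*(-28) = 0*(-28) = 0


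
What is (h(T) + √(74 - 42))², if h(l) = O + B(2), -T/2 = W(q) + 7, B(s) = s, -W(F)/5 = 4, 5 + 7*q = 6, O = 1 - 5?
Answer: 36 - 16*√2 ≈ 13.373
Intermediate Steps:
O = -4
q = ⅐ (q = -5/7 + (⅐)*6 = -5/7 + 6/7 = ⅐ ≈ 0.14286)
W(F) = -20 (W(F) = -5*4 = -20)
T = 26 (T = -2*(-20 + 7) = -2*(-13) = 26)
h(l) = -2 (h(l) = -4 + 2 = -2)
(h(T) + √(74 - 42))² = (-2 + √(74 - 42))² = (-2 + √32)² = (-2 + 4*√2)²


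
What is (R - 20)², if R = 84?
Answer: 4096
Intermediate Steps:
(R - 20)² = (84 - 20)² = 64² = 4096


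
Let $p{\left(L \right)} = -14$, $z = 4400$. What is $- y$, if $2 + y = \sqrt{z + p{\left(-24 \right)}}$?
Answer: $2 - \sqrt{4386} \approx -64.227$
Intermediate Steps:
$y = -2 + \sqrt{4386}$ ($y = -2 + \sqrt{4400 - 14} = -2 + \sqrt{4386} \approx 64.227$)
$- y = - (-2 + \sqrt{4386}) = 2 - \sqrt{4386}$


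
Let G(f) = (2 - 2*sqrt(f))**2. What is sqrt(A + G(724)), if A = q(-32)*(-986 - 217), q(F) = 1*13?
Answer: I*sqrt(12739 + 16*sqrt(181)) ≈ 113.82*I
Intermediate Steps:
q(F) = 13
A = -15639 (A = 13*(-986 - 217) = 13*(-1203) = -15639)
sqrt(A + G(724)) = sqrt(-15639 + 4*(-1 + sqrt(724))**2) = sqrt(-15639 + 4*(-1 + 2*sqrt(181))**2)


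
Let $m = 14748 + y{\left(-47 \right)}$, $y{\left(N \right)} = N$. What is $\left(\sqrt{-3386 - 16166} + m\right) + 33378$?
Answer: $48079 + 4 i \sqrt{1222} \approx 48079.0 + 139.83 i$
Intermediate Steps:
$m = 14701$ ($m = 14748 - 47 = 14701$)
$\left(\sqrt{-3386 - 16166} + m\right) + 33378 = \left(\sqrt{-3386 - 16166} + 14701\right) + 33378 = \left(\sqrt{-19552} + 14701\right) + 33378 = \left(4 i \sqrt{1222} + 14701\right) + 33378 = \left(14701 + 4 i \sqrt{1222}\right) + 33378 = 48079 + 4 i \sqrt{1222}$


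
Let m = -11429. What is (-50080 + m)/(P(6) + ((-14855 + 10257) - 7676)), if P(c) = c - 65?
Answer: 20503/4111 ≈ 4.9874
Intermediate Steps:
P(c) = -65 + c
(-50080 + m)/(P(6) + ((-14855 + 10257) - 7676)) = (-50080 - 11429)/((-65 + 6) + ((-14855 + 10257) - 7676)) = -61509/(-59 + (-4598 - 7676)) = -61509/(-59 - 12274) = -61509/(-12333) = -61509*(-1/12333) = 20503/4111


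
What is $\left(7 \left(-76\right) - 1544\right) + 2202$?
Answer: $126$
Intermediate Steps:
$\left(7 \left(-76\right) - 1544\right) + 2202 = \left(-532 - 1544\right) + 2202 = -2076 + 2202 = 126$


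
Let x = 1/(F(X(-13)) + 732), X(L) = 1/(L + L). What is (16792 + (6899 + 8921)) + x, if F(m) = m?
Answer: 620638998/19031 ≈ 32612.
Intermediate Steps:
X(L) = 1/(2*L)
x = 26/19031 (x = 1/((½)/(-13) + 732) = 1/((½)*(-1/13) + 732) = 1/(-1/26 + 732) = 1/(19031/26) = 26/19031 ≈ 0.0013662)
(16792 + (6899 + 8921)) + x = (16792 + (6899 + 8921)) + 26/19031 = (16792 + 15820) + 26/19031 = 32612 + 26/19031 = 620638998/19031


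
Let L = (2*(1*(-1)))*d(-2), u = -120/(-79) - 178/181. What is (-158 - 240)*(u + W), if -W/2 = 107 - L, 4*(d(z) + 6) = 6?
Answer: 1112388508/14299 ≈ 77795.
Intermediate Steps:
d(z) = -9/2 (d(z) = -6 + (1/4)*6 = -6 + 3/2 = -9/2)
u = 7658/14299 (u = -120*(-1/79) - 178*1/181 = 120/79 - 178/181 = 7658/14299 ≈ 0.53556)
L = 9 (L = (2*(1*(-1)))*(-9/2) = (2*(-1))*(-9/2) = -2*(-9/2) = 9)
W = -196 (W = -2*(107 - 1*9) = -2*(107 - 9) = -2*98 = -196)
(-158 - 240)*(u + W) = (-158 - 240)*(7658/14299 - 196) = -398*(-2794946/14299) = 1112388508/14299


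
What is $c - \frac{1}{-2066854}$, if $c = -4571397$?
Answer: $- \frac{9448410175037}{2066854} \approx -4.5714 \cdot 10^{6}$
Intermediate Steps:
$c - \frac{1}{-2066854} = -4571397 - \frac{1}{-2066854} = -4571397 - - \frac{1}{2066854} = -4571397 + \frac{1}{2066854} = - \frac{9448410175037}{2066854}$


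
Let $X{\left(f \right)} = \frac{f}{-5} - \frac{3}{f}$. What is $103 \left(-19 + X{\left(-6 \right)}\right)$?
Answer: $- \frac{17819}{10} \approx -1781.9$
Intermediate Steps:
$X{\left(f \right)} = - \frac{3}{f} - \frac{f}{5}$ ($X{\left(f \right)} = f \left(- \frac{1}{5}\right) - \frac{3}{f} = - \frac{f}{5} - \frac{3}{f} = - \frac{3}{f} - \frac{f}{5}$)
$103 \left(-19 + X{\left(-6 \right)}\right) = 103 \left(-19 - \left(- \frac{6}{5} + \frac{3}{-6}\right)\right) = 103 \left(-19 + \left(\left(-3\right) \left(- \frac{1}{6}\right) + \frac{6}{5}\right)\right) = 103 \left(-19 + \left(\frac{1}{2} + \frac{6}{5}\right)\right) = 103 \left(-19 + \frac{17}{10}\right) = 103 \left(- \frac{173}{10}\right) = - \frac{17819}{10}$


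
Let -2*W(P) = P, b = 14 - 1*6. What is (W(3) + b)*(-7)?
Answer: -91/2 ≈ -45.500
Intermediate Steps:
b = 8 (b = 14 - 6 = 8)
W(P) = -P/2
(W(3) + b)*(-7) = (-1/2*3 + 8)*(-7) = (-3/2 + 8)*(-7) = (13/2)*(-7) = -91/2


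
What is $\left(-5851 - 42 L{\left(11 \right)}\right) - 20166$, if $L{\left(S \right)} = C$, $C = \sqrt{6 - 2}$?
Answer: $-26101$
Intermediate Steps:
$C = 2$ ($C = \sqrt{4} = 2$)
$L{\left(S \right)} = 2$
$\left(-5851 - 42 L{\left(11 \right)}\right) - 20166 = \left(-5851 - 84\right) - 20166 = -5935 - 20166 = -26101$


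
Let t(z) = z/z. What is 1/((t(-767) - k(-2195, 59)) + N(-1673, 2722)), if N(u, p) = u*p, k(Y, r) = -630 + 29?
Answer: -1/4553304 ≈ -2.1962e-7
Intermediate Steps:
k(Y, r) = -601
t(z) = 1
N(u, p) = p*u
1/((t(-767) - k(-2195, 59)) + N(-1673, 2722)) = 1/((1 - 1*(-601)) + 2722*(-1673)) = 1/((1 + 601) - 4553906) = 1/(602 - 4553906) = 1/(-4553304) = -1/4553304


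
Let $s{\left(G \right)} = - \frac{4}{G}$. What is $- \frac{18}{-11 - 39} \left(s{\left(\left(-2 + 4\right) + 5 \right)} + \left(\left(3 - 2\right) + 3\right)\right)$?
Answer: $\frac{216}{175} \approx 1.2343$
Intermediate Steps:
$- \frac{18}{-11 - 39} \left(s{\left(\left(-2 + 4\right) + 5 \right)} + \left(\left(3 - 2\right) + 3\right)\right) = - \frac{18}{-11 - 39} \left(- \frac{4}{\left(-2 + 4\right) + 5} + \left(\left(3 - 2\right) + 3\right)\right) = - \frac{18}{-50} \left(- \frac{4}{2 + 5} + \left(1 + 3\right)\right) = \left(-18\right) \left(- \frac{1}{50}\right) \left(- \frac{4}{7} + 4\right) = \frac{9 \left(\left(-4\right) \frac{1}{7} + 4\right)}{25} = \frac{9 \left(- \frac{4}{7} + 4\right)}{25} = \frac{9}{25} \cdot \frac{24}{7} = \frac{216}{175}$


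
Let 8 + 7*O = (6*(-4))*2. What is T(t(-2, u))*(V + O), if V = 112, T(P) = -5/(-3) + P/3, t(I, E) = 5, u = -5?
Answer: 1040/3 ≈ 346.67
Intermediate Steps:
T(P) = 5/3 + P/3 (T(P) = -5*(-⅓) + P*(⅓) = 5/3 + P/3)
O = -8 (O = -8/7 + ((6*(-4))*2)/7 = -8/7 + (-24*2)/7 = -8/7 + (⅐)*(-48) = -8/7 - 48/7 = -8)
T(t(-2, u))*(V + O) = (5/3 + (⅓)*5)*(112 - 8) = (5/3 + 5/3)*104 = (10/3)*104 = 1040/3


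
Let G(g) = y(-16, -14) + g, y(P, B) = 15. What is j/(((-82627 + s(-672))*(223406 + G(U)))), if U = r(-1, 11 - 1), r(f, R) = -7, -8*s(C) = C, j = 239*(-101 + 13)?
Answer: 10516/9220630901 ≈ 1.1405e-6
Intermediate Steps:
j = -21032 (j = 239*(-88) = -21032)
s(C) = -C/8
U = -7
G(g) = 15 + g
j/(((-82627 + s(-672))*(223406 + G(U)))) = -21032*1/((-82627 - 1/8*(-672))*(223406 + (15 - 7))) = -21032*1/((-82627 + 84)*(223406 + 8)) = -21032/((-82543*223414)) = -21032/(-18441261802) = -21032*(-1/18441261802) = 10516/9220630901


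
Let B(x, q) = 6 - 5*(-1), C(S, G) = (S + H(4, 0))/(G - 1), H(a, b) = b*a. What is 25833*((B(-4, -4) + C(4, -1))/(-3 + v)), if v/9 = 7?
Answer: 77499/20 ≈ 3874.9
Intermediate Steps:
H(a, b) = a*b
C(S, G) = S/(-1 + G) (C(S, G) = (S + 4*0)/(G - 1) = (S + 0)/(-1 + G) = S/(-1 + G))
B(x, q) = 11 (B(x, q) = 6 + 5 = 11)
v = 63 (v = 9*7 = 63)
25833*((B(-4, -4) + C(4, -1))/(-3 + v)) = 25833*((11 + 4/(-1 - 1))/(-3 + 63)) = 25833*((11 + 4/(-2))/60) = 25833*((11 + 4*(-½))*(1/60)) = 25833*((11 - 2)*(1/60)) = 25833*(9*(1/60)) = 25833*(3/20) = 77499/20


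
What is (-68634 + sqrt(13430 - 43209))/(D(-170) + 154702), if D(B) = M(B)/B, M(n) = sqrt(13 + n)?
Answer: -306854913265200/691655284435757 - 170*sqrt(4675303)/691655284435757 - 11667780*I*sqrt(157)/691655284435757 + 4470887800*I*sqrt(29779)/691655284435757 ≈ -0.44365 + 0.0011153*I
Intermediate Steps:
D(B) = sqrt(13 + B)/B
(-68634 + sqrt(13430 - 43209))/(D(-170) + 154702) = (-68634 + sqrt(13430 - 43209))/(sqrt(13 - 170)/(-170) + 154702) = (-68634 + sqrt(-29779))/(-I*sqrt(157)/170 + 154702) = (-68634 + I*sqrt(29779))/(-I*sqrt(157)/170 + 154702) = (-68634 + I*sqrt(29779))/(154702 - I*sqrt(157)/170)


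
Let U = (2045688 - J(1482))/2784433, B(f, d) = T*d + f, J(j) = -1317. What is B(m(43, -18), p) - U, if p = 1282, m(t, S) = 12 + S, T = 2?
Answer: 7120532609/2784433 ≈ 2557.3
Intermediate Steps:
B(f, d) = f + 2*d (B(f, d) = 2*d + f = f + 2*d)
U = 2047005/2784433 (U = (2045688 - 1*(-1317))/2784433 = (2045688 + 1317)*(1/2784433) = 2047005*(1/2784433) = 2047005/2784433 ≈ 0.73516)
B(m(43, -18), p) - U = ((12 - 18) + 2*1282) - 1*2047005/2784433 = (-6 + 2564) - 2047005/2784433 = 2558 - 2047005/2784433 = 7120532609/2784433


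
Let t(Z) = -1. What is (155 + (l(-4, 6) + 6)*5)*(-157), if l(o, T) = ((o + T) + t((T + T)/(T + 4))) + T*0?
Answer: -29830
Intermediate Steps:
l(o, T) = -1 + T + o (l(o, T) = ((o + T) - 1) + T*0 = ((T + o) - 1) + 0 = (-1 + T + o) + 0 = -1 + T + o)
(155 + (l(-4, 6) + 6)*5)*(-157) = (155 + ((-1 + 6 - 4) + 6)*5)*(-157) = (155 + (1 + 6)*5)*(-157) = (155 + 7*5)*(-157) = (155 + 35)*(-157) = 190*(-157) = -29830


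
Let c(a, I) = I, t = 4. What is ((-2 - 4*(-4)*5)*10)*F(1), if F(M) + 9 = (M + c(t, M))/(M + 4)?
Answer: -6708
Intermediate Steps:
F(M) = -9 + 2*M/(4 + M) (F(M) = -9 + (M + M)/(M + 4) = -9 + (2*M)/(4 + M) = -9 + 2*M/(4 + M))
((-2 - 4*(-4)*5)*10)*F(1) = ((-2 - 4*(-4)*5)*10)*((-36 - 7*1)/(4 + 1)) = ((-2 + 16*5)*10)*((-36 - 7)/5) = ((-2 + 80)*10)*((⅕)*(-43)) = (78*10)*(-43/5) = 780*(-43/5) = -6708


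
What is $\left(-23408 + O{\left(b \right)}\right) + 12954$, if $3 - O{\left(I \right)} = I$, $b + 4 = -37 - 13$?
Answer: $-10397$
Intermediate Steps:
$b = -54$ ($b = -4 - 50 = -54$)
$O{\left(I \right)} = 3 - I$
$\left(-23408 + O{\left(b \right)}\right) + 12954 = \left(-23408 + \left(3 - -54\right)\right) + 12954 = \left(-23408 + \left(3 + 54\right)\right) + 12954 = \left(-23408 + 57\right) + 12954 = -23351 + 12954 = -10397$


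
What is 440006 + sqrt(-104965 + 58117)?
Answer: 440006 + 16*I*sqrt(183) ≈ 4.4001e+5 + 216.44*I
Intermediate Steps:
440006 + sqrt(-104965 + 58117) = 440006 + sqrt(-46848) = 440006 + 16*I*sqrt(183)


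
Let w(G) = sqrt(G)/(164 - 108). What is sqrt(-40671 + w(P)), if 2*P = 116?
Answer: sqrt(-31886064 + 14*sqrt(58))/28 ≈ 201.67*I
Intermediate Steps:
P = 58 (P = (1/2)*116 = 58)
w(G) = sqrt(G)/56
sqrt(-40671 + w(P)) = sqrt(-40671 + sqrt(58)/56)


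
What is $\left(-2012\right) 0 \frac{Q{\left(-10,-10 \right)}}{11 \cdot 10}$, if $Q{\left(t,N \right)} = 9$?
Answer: $0$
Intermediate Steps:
$\left(-2012\right) 0 \frac{Q{\left(-10,-10 \right)}}{11 \cdot 10} = \left(-2012\right) 0 \frac{9}{11 \cdot 10} = 0 \cdot \frac{9}{110} = 0$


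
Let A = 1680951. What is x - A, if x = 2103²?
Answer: 2741658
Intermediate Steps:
x = 4422609
x - A = 4422609 - 1*1680951 = 4422609 - 1680951 = 2741658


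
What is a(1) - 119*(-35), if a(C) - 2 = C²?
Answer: 4168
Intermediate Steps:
a(C) = 2 + C²
a(1) - 119*(-35) = (2 + 1²) - 119*(-35) = (2 + 1) + 4165 = 3 + 4165 = 4168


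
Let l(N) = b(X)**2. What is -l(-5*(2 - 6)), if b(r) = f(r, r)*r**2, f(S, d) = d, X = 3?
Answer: -729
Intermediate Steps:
b(r) = r**3 (b(r) = r*r**2 = r**3)
l(N) = 729 (l(N) = (3**3)**2 = 27**2 = 729)
-l(-5*(2 - 6)) = -1*729 = -729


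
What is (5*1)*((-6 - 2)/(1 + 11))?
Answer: -10/3 ≈ -3.3333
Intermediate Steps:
(5*1)*((-6 - 2)/(1 + 11)) = 5*(-8/12) = 5*(-8*1/12) = 5*(-⅔) = -10/3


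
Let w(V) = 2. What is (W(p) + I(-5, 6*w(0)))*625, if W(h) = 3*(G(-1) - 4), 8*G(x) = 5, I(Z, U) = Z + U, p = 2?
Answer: -15625/8 ≈ -1953.1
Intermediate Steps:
I(Z, U) = U + Z
G(x) = 5/8 (G(x) = (1/8)*5 = 5/8)
W(h) = -81/8 (W(h) = 3*(5/8 - 4) = 3*(-27/8) = -81/8)
(W(p) + I(-5, 6*w(0)))*625 = (-81/8 + (6*2 - 5))*625 = (-81/8 + (12 - 5))*625 = (-81/8 + 7)*625 = -25/8*625 = -15625/8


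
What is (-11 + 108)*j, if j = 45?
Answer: 4365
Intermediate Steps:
(-11 + 108)*j = (-11 + 108)*45 = 97*45 = 4365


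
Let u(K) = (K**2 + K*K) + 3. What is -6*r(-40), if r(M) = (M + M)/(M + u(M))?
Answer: 480/3163 ≈ 0.15175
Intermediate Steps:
u(K) = 3 + 2*K**2 (u(K) = (K**2 + K**2) + 3 = 2*K**2 + 3 = 3 + 2*K**2)
r(M) = 2*M/(3 + M + 2*M**2) (r(M) = (M + M)/(M + (3 + 2*M**2)) = (2*M)/(3 + M + 2*M**2) = 2*M/(3 + M + 2*M**2))
-6*r(-40) = -12*(-40)/(3 - 40 + 2*(-40)**2) = -12*(-40)/(3 - 40 + 2*1600) = -12*(-40)/(3 - 40 + 3200) = -12*(-40)/3163 = -6*(-80/3163) = 480/3163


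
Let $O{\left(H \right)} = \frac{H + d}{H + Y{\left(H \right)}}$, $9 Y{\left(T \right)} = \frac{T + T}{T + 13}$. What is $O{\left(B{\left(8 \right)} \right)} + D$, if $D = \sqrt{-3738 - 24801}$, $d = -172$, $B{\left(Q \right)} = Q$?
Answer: $- \frac{7749}{382} + 3 i \sqrt{3171} \approx -20.285 + 168.93 i$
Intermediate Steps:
$Y{\left(T \right)} = \frac{2 T}{9 \left(13 + T\right)}$ ($Y{\left(T \right)} = \frac{\left(T + T\right) \frac{1}{T + 13}}{9} = \frac{2 T \frac{1}{13 + T}}{9} = \frac{2 T}{9 \left(13 + T\right)}$)
$O{\left(H \right)} = \frac{-172 + H}{H + \frac{2 H}{9 \left(13 + H\right)}}$ ($O{\left(H \right)} = \frac{H - 172}{H + \frac{2 H}{9 \left(13 + H\right)}} = \frac{-172 + H}{H + \frac{2 H}{9 \left(13 + H\right)}}$)
$D = 3 i \sqrt{3171}$ ($D = \sqrt{-28539} = 3 i \sqrt{3171} \approx 168.93 i$)
$O{\left(B{\left(8 \right)} \right)} + D = \frac{9 \left(-172 + 8\right) \left(13 + 8\right)}{8 \left(119 + 9 \cdot 8\right)} + 3 i \sqrt{3171} = 9 \cdot \frac{1}{8} \frac{1}{119 + 72} \left(-164\right) 21 + 3 i \sqrt{3171} = 9 \cdot \frac{1}{8} \cdot \frac{1}{191} \left(-164\right) 21 + 3 i \sqrt{3171} = - \frac{7749}{382} + 3 i \sqrt{3171}$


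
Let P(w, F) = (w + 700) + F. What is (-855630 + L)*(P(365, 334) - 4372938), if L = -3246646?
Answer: 17933259522764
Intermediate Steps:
P(w, F) = 700 + F + w (P(w, F) = (700 + w) + F = 700 + F + w)
(-855630 + L)*(P(365, 334) - 4372938) = (-855630 - 3246646)*((700 + 334 + 365) - 4372938) = -4102276*(1399 - 4372938) = -4102276*(-4371539) = 17933259522764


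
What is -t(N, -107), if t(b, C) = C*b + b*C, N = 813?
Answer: 173982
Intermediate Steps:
t(b, C) = 2*C*b (t(b, C) = C*b + C*b = 2*C*b)
-t(N, -107) = -2*(-107)*813 = -1*(-173982) = 173982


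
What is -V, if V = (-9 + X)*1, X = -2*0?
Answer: 9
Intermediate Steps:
X = 0
V = -9 (V = (-9 + 0)*1 = -9*1 = -9)
-V = -1*(-9) = 9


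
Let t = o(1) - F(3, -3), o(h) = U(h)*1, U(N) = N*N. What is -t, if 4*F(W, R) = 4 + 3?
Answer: ¾ ≈ 0.75000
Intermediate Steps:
U(N) = N²
F(W, R) = 7/4 (F(W, R) = (4 + 3)/4 = (¼)*7 = 7/4)
o(h) = h² (o(h) = h²*1 = h²)
t = -¾ (t = 1² - 1*7/4 = 1 - 7/4 = -¾ ≈ -0.75000)
-t = -1*(-¾) = ¾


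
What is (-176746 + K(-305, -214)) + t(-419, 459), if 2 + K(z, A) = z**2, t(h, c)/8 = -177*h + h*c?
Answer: -1028987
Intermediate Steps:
t(h, c) = -1416*h + 8*c*h (t(h, c) = 8*(-177*h + h*c) = 8*(-177*h + c*h) = -1416*h + 8*c*h)
K(z, A) = -2 + z**2
(-176746 + K(-305, -214)) + t(-419, 459) = (-176746 + (-2 + (-305)**2)) + 8*(-419)*(-177 + 459) = (-176746 + (-2 + 93025)) + 8*(-419)*282 = (-176746 + 93023) - 945264 = -83723 - 945264 = -1028987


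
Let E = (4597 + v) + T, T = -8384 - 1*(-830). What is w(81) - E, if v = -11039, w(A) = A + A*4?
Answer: 14401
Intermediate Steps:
T = -7554 (T = -8384 + 830 = -7554)
w(A) = 5*A (w(A) = A + 4*A = 5*A)
E = -13996 (E = (4597 - 11039) - 7554 = -6442 - 7554 = -13996)
w(81) - E = 5*81 - 1*(-13996) = 405 + 13996 = 14401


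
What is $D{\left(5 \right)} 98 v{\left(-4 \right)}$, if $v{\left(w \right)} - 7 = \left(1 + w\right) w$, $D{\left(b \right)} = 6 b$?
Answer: $55860$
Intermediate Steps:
$v{\left(w \right)} = 7 + w \left(1 + w\right)$ ($v{\left(w \right)} = 7 + \left(1 + w\right) w = 7 + w \left(1 + w\right)$)
$D{\left(5 \right)} 98 v{\left(-4 \right)} = 6 \cdot 5 \cdot 98 \left(7 - 4 + \left(-4\right)^{2}\right) = 30 \cdot 98 \left(7 - 4 + 16\right) = 2940 \cdot 19 = 55860$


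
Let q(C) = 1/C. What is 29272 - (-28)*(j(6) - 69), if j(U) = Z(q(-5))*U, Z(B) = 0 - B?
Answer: 136868/5 ≈ 27374.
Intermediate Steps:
Z(B) = -B
j(U) = U/5 (j(U) = (-1/(-5))*U = (-1*(-⅕))*U = U/5)
29272 - (-28)*(j(6) - 69) = 29272 - (-28)*((⅕)*6 - 69) = 29272 - (-28)*(6/5 - 69) = 29272 - (-28)*(-339)/5 = 29272 - 1*9492/5 = 29272 - 9492/5 = 136868/5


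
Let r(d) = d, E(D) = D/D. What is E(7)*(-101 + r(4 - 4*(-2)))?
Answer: -89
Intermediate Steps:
E(D) = 1
E(7)*(-101 + r(4 - 4*(-2))) = 1*(-101 + (4 - 4*(-2))) = 1*(-101 + (4 + 8)) = 1*(-101 + 12) = 1*(-89) = -89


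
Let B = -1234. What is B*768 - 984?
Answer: -948696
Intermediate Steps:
B*768 - 984 = -1234*768 - 984 = -947712 - 984 = -948696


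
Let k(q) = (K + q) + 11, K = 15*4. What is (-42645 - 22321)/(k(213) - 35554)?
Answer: 32483/17635 ≈ 1.8420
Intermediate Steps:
K = 60
k(q) = 71 + q (k(q) = (60 + q) + 11 = 71 + q)
(-42645 - 22321)/(k(213) - 35554) = (-42645 - 22321)/((71 + 213) - 35554) = -64966/(284 - 35554) = -64966/(-35270) = -64966*(-1/35270) = 32483/17635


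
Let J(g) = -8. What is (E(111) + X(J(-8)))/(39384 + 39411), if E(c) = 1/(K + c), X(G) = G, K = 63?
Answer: -1391/13710330 ≈ -0.00010146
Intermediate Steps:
E(c) = 1/(63 + c)
(E(111) + X(J(-8)))/(39384 + 39411) = (1/(63 + 111) - 8)/(39384 + 39411) = (1/174 - 8)/78795 = (1/174 - 8)*(1/78795) = -1391/174*1/78795 = -1391/13710330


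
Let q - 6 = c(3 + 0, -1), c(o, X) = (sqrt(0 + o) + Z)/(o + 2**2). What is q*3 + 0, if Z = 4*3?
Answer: 162/7 + 3*sqrt(3)/7 ≈ 23.885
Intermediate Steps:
Z = 12
c(o, X) = (12 + sqrt(o))/(4 + o) (c(o, X) = (sqrt(0 + o) + 12)/(o + 2**2) = (sqrt(o) + 12)/(o + 4) = (12 + sqrt(o))/(4 + o))
q = 54/7 + sqrt(3)/7 (q = 6 + (12 + sqrt(3 + 0))/(4 + (3 + 0)) = 6 + (12 + sqrt(3))/(4 + 3) = 6 + (12 + sqrt(3))/7 = 6 + (12/7 + sqrt(3)/7) = 54/7 + sqrt(3)/7 ≈ 7.9617)
q*3 + 0 = (54/7 + sqrt(3)/7)*3 + 0 = (162/7 + 3*sqrt(3)/7) + 0 = 162/7 + 3*sqrt(3)/7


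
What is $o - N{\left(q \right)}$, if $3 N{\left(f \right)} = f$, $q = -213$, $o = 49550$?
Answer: $49621$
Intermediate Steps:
$N{\left(f \right)} = \frac{f}{3}$
$o - N{\left(q \right)} = 49550 - \frac{1}{3} \left(-213\right) = 49550 - -71 = 49550 + 71 = 49621$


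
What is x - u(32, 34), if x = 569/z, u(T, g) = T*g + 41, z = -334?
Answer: -377655/334 ≈ -1130.7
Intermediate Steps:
u(T, g) = 41 + T*g
x = -569/334 (x = 569/(-334) = 569*(-1/334) = -569/334 ≈ -1.7036)
x - u(32, 34) = -569/334 - (41 + 32*34) = -569/334 - (41 + 1088) = -569/334 - 1*1129 = -569/334 - 1129 = -377655/334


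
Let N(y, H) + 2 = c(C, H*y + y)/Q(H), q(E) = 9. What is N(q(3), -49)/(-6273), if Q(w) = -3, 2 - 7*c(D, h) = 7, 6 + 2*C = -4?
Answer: 37/131733 ≈ 0.00028087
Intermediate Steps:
C = -5 (C = -3 + (½)*(-4) = -3 - 2 = -5)
c(D, h) = -5/7 (c(D, h) = 2/7 - ⅐*7 = 2/7 - 1 = -5/7)
N(y, H) = -37/21 (N(y, H) = -2 - 5/7/(-3) = -2 - 5/7*(-⅓) = -2 + 5/21 = -37/21)
N(q(3), -49)/(-6273) = -37/21/(-6273) = -37/21*(-1/6273) = 37/131733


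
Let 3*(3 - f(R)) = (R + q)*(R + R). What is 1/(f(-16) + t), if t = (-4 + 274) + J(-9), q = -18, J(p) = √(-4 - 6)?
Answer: -807/72451 - 9*I*√10/72451 ≈ -0.011139 - 0.00039282*I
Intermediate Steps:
J(p) = I*√10 (J(p) = √(-10) = I*√10)
f(R) = 3 - 2*R*(-18 + R)/3 (f(R) = 3 - (R - 18)*(R + R)/3 = 3 - (-18 + R)*2*R/3 = 3 - 2*R*(-18 + R)/3)
t = 270 + I*√10 (t = (-4 + 274) + I*√10 = 270 + I*√10 ≈ 270.0 + 3.1623*I)
1/(f(-16) + t) = 1/((3 + 12*(-16) - ⅔*(-16)²) + (270 + I*√10)) = 1/((3 - 192 - ⅔*256) + (270 + I*√10)) = 1/((3 - 192 - 512/3) + (270 + I*√10)) = 1/(-1079/3 + (270 + I*√10)) = 1/(-269/3 + I*√10)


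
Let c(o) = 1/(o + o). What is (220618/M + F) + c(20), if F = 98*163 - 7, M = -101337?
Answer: 64713191777/4053480 ≈ 15965.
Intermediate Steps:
F = 15967 (F = 15974 - 7 = 15967)
c(o) = 1/(2*o)
(220618/M + F) + c(20) = (220618/(-101337) + 15967) + (1/2)/20 = (220618*(-1/101337) + 15967) + (1/2)*(1/20) = (-220618/101337 + 15967) + 1/40 = 1617827261/101337 + 1/40 = 64713191777/4053480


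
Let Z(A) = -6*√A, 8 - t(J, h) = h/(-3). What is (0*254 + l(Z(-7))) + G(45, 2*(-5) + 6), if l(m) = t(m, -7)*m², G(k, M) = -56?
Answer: -1484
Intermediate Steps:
t(J, h) = 8 + h/3 (t(J, h) = 8 - h/(-3) = 8 - h*(-1)/3 = 8 - (-1)*h/3 = 8 + h/3)
l(m) = 17*m²/3 (l(m) = (8 + (⅓)*(-7))*m² = (8 - 7/3)*m² = 17*m²/3)
(0*254 + l(Z(-7))) + G(45, 2*(-5) + 6) = (0*254 + 17*(-6*I*√7)²/3) - 56 = (0 + 17*(-6*I*√7)²/3) - 56 = (0 + (17/3)*(-252)) - 56 = (0 - 1428) - 56 = -1428 - 56 = -1484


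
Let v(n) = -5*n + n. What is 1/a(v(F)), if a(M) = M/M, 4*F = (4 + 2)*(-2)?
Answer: 1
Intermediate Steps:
F = -3 (F = ((4 + 2)*(-2))/4 = (6*(-2))/4 = (¼)*(-12) = -3)
v(n) = -4*n
a(M) = 1
1/a(v(F)) = 1/1 = 1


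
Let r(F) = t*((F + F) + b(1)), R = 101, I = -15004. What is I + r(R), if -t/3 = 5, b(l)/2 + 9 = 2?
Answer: -17824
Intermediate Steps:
b(l) = -14 (b(l) = -18 + 2*2 = -18 + 4 = -14)
t = -15 (t = -3*5 = -15)
r(F) = 210 - 30*F (r(F) = -15*((F + F) - 14) = -15*(2*F - 14) = -15*(-14 + 2*F) = 210 - 30*F)
I + r(R) = -15004 + (210 - 30*101) = -15004 + (210 - 3030) = -15004 - 2820 = -17824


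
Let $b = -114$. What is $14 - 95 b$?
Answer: $10844$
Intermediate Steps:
$14 - 95 b = 14 - -10830 = 14 + 10830 = 10844$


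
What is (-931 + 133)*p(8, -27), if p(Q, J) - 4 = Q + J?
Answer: 11970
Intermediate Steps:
p(Q, J) = 4 + J + Q (p(Q, J) = 4 + (Q + J) = 4 + (J + Q) = 4 + J + Q)
(-931 + 133)*p(8, -27) = (-931 + 133)*(4 - 27 + 8) = -798*(-15) = 11970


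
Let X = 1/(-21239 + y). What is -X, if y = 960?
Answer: 1/20279 ≈ 4.9312e-5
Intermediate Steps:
X = -1/20279 (X = 1/(-21239 + 960) = 1/(-20279) = -1/20279 ≈ -4.9312e-5)
-X = -1*(-1/20279) = 1/20279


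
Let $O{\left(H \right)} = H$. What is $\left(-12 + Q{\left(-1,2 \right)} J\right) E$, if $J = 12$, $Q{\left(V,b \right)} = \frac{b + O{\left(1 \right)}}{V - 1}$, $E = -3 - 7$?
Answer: $300$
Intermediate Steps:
$E = -10$ ($E = -3 - 7 = -10$)
$Q{\left(V,b \right)} = \frac{1 + b}{-1 + V}$ ($Q{\left(V,b \right)} = \frac{b + 1}{V - 1} = \frac{1 + b}{-1 + V}$)
$\left(-12 + Q{\left(-1,2 \right)} J\right) E = \left(-12 + \frac{1 + 2}{-1 - 1} \cdot 12\right) \left(-10\right) = \left(-12 + \frac{1}{-2} \cdot 3 \cdot 12\right) \left(-10\right) = \left(-12 + \left(- \frac{1}{2}\right) 3 \cdot 12\right) \left(-10\right) = \left(-12 - 18\right) \left(-10\right) = \left(-30\right) \left(-10\right) = 300$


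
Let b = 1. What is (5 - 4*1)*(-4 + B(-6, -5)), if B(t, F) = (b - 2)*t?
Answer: 2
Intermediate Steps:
B(t, F) = -t (B(t, F) = (1 - 2)*t = -t)
(5 - 4*1)*(-4 + B(-6, -5)) = (5 - 4*1)*(-4 - 1*(-6)) = (5 - 4)*(-4 + 6) = 1*2 = 2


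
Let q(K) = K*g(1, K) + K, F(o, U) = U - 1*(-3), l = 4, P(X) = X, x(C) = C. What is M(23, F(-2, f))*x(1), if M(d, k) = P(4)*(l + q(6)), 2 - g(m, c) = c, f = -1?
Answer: -56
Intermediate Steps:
F(o, U) = 3 + U (F(o, U) = U + 3 = 3 + U)
g(m, c) = 2 - c
q(K) = K + K*(2 - K) (q(K) = K*(2 - K) + K = K + K*(2 - K))
M(d, k) = -56 (M(d, k) = 4*(4 + 6*(3 - 1*6)) = 4*(4 + 6*(3 - 6)) = 4*(4 + 6*(-3)) = 4*(4 - 18) = 4*(-14) = -56)
M(23, F(-2, f))*x(1) = -56*1 = -56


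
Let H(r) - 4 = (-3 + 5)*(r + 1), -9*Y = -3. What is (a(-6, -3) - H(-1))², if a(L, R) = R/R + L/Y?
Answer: 441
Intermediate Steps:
Y = ⅓ (Y = -⅑*(-3) = ⅓ ≈ 0.33333)
H(r) = 6 + 2*r (H(r) = 4 + (-3 + 5)*(r + 1) = 4 + 2*(1 + r) = 4 + (2 + 2*r) = 6 + 2*r)
a(L, R) = 1 + 3*L (a(L, R) = R/R + L/(⅓) = 1 + L*3 = 1 + 3*L)
(a(-6, -3) - H(-1))² = ((1 + 3*(-6)) - (6 + 2*(-1)))² = ((1 - 18) - (6 - 2))² = (-17 - 1*4)² = (-17 - 4)² = (-21)² = 441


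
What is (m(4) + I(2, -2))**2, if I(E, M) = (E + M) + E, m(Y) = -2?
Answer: 0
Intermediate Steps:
I(E, M) = M + 2*E
(m(4) + I(2, -2))**2 = (-2 + (-2 + 2*2))**2 = (-2 + (-2 + 4))**2 = (-2 + 2)**2 = 0**2 = 0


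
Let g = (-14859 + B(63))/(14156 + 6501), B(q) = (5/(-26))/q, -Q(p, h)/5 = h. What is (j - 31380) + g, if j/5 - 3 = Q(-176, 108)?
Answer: -1152653333837/33836166 ≈ -34066.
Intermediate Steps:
Q(p, h) = -5*h
B(q) = -5/(26*q) (B(q) = (5*(-1/26))/q = -5/(26*q))
j = -2685 (j = 15 + 5*(-5*108) = 15 + 5*(-540) = 15 - 2700 = -2685)
g = -24339047/33836166 (g = (-14859 - 5/26/63)/(14156 + 6501) = (-14859 - 5/26*1/63)/20657 = (-14859 - 5/1638)*(1/20657) = -24339047/1638*1/20657 = -24339047/33836166 ≈ -0.71932)
(j - 31380) + g = (-2685 - 31380) - 24339047/33836166 = -34065 - 24339047/33836166 = -1152653333837/33836166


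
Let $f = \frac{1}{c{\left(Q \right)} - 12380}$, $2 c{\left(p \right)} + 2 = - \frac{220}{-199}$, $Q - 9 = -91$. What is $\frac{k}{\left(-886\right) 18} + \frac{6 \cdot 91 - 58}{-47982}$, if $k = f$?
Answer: $- \frac{3195685207333}{314211975362604} \approx -0.01017$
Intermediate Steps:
$Q = -82$ ($Q = 9 - 91 = -82$)
$c{\left(p \right)} = - \frac{89}{199}$ ($c{\left(p \right)} = -1 + \frac{\left(-220\right) \frac{1}{-199}}{2} = -1 + \frac{\left(-220\right) \left(- \frac{1}{199}\right)}{2} = -1 + \frac{1}{2} \cdot \frac{220}{199} = -1 + \frac{110}{199} = - \frac{89}{199}$)
$f = - \frac{199}{2463709}$ ($f = \frac{1}{- \frac{89}{199} - 12380} = \frac{1}{- \frac{2463709}{199}} = - \frac{199}{2463709} \approx -8.0773 \cdot 10^{-5}$)
$k = - \frac{199}{2463709} \approx -8.0773 \cdot 10^{-5}$
$\frac{k}{\left(-886\right) 18} + \frac{6 \cdot 91 - 58}{-47982} = - \frac{199}{2463709 \left(\left(-886\right) 18\right)} + \frac{6 \cdot 91 - 58}{-47982} = - \frac{199}{2463709 \left(-15948\right)} + \left(546 - 58\right) \left(- \frac{1}{47982}\right) = \left(- \frac{199}{2463709}\right) \left(- \frac{1}{15948}\right) + 488 \left(- \frac{1}{47982}\right) = \frac{199}{39291231132} - \frac{244}{23991} = - \frac{3195685207333}{314211975362604}$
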